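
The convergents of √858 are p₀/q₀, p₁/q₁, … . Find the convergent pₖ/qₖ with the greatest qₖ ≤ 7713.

√858 = [29; 3, 2, 3, 58, …] (period length 4).
Convergents:
  p_0/q_0 = 29/1
  p_1/q_1 = 88/3
  p_2/q_2 = 205/7
  p_3/q_3 = 703/24
  p_4/q_4 = 40979/1399
  p_5/q_5 = 123640/4221
  p_6/q_6 = 288259/9841
q_5 = 4221 ≤ 7713 < 9841 = q_6, so the answer is 123640/4221.

123640/4221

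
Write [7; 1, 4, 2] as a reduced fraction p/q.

86/11

Using pₖ = aₖpₖ₋₁ + pₖ₋₂ and qₖ = aₖqₖ₋₁ + qₖ₋₂:
  k=0: a=7, p=7, q=1
  k=1: a=1, p=8, q=1
  k=2: a=4, p=39, q=5
  k=3: a=2, p=86, q=11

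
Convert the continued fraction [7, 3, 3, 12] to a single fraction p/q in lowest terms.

898/123

Fold from the inside: start with 12/1.
  3 + 1/12 = 37/12
  3 + 12/37 = 123/37
  7 + 37/123 = 898/123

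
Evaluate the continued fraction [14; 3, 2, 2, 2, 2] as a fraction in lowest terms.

Using pₖ = aₖpₖ₋₁ + pₖ₋₂ and qₖ = aₖqₖ₋₁ + qₖ₋₂:
  k=0: a=14, p=14, q=1
  k=1: a=3, p=43, q=3
  k=2: a=2, p=100, q=7
  k=3: a=2, p=243, q=17
  k=4: a=2, p=586, q=41
  k=5: a=2, p=1415, q=99

1415/99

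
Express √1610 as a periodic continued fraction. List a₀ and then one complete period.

[40; 8, 80]

a₀ = ⌊√1610⌋ = 40.
With m₀=0, d₀=1 and mₖ₊₁ = dₖaₖ − mₖ, dₖ₊₁ = (n − mₖ₊₁²)/dₖ, aₖ₊₁ = ⌊(a₀+mₖ₊₁)/dₖ₊₁⌋:
  k=1: m=40, d=10, a=8
  k=2: m=40, d=1, a=80
d=1 and a=2a₀=80 at k=2, so the next step gives (m, d) = (40, 10) again — its k=1 value — and the period has length 2.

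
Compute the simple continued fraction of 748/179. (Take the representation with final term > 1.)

748 = 4·179 + 32
179 = 5·32 + 19
32 = 1·19 + 13
19 = 1·13 + 6
13 = 2·6 + 1
6 = 6·1 + 0  (stop)
So 748/179 = [4; 5, 1, 1, 2, 6].

[4; 5, 1, 1, 2, 6]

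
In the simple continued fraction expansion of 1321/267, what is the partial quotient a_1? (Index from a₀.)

1321 = 4·267 + 253   →  a_0 = 4
267 = 1·253 + 14   →  a_1 = 1

1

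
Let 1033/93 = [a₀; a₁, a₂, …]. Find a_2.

1033 = 11·93 + 10   →  a_0 = 11
93 = 9·10 + 3   →  a_1 = 9
10 = 3·3 + 1   →  a_2 = 3

3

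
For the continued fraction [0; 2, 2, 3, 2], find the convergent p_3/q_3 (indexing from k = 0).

7/17

Using pₖ = aₖpₖ₋₁ + pₖ₋₂, qₖ = aₖqₖ₋₁ + qₖ₋₂ (with p₋₁=1, p₋₂=0, q₋₁=0, q₋₂=1):
  k=0: a=0, p=0, q=1
  k=1: a=2, p=1, q=2
  k=2: a=2, p=2, q=5
  k=3: a=3, p=7, q=17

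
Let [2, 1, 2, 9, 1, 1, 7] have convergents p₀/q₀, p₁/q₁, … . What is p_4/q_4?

83/31

Using pₖ = aₖpₖ₋₁ + pₖ₋₂, qₖ = aₖqₖ₋₁ + qₖ₋₂ (with p₋₁=1, p₋₂=0, q₋₁=0, q₋₂=1):
  k=0: a=2, p=2, q=1
  k=1: a=1, p=3, q=1
  k=2: a=2, p=8, q=3
  k=3: a=9, p=75, q=28
  k=4: a=1, p=83, q=31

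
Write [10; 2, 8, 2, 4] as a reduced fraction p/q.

1686/161

Using pₖ = aₖpₖ₋₁ + pₖ₋₂ and qₖ = aₖqₖ₋₁ + qₖ₋₂:
  k=0: a=10, p=10, q=1
  k=1: a=2, p=21, q=2
  k=2: a=8, p=178, q=17
  k=3: a=2, p=377, q=36
  k=4: a=4, p=1686, q=161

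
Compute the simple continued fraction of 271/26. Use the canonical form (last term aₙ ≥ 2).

[10; 2, 2, 1, 3]

271 = 10×26 + 11
26 = 2×11 + 4
11 = 2×4 + 3
4 = 1×3 + 1
3 = 3×1 + 0  (stop)
So 271/26 = [10; 2, 2, 1, 3].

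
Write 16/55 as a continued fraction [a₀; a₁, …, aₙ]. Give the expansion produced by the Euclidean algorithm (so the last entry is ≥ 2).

[0; 3, 2, 3, 2]

16 = 0·55 + 16
55 = 3·16 + 7
16 = 2·7 + 2
7 = 3·2 + 1
2 = 2·1 + 0  (stop)
So 16/55 = [0; 3, 2, 3, 2].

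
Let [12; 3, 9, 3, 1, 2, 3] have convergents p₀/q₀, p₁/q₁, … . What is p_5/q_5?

3906/317

Using pₖ = aₖpₖ₋₁ + pₖ₋₂, qₖ = aₖqₖ₋₁ + qₖ₋₂ (with p₋₁=1, p₋₂=0, q₋₁=0, q₋₂=1):
  k=0: a=12, p=12, q=1
  k=1: a=3, p=37, q=3
  k=2: a=9, p=345, q=28
  k=3: a=3, p=1072, q=87
  k=4: a=1, p=1417, q=115
  k=5: a=2, p=3906, q=317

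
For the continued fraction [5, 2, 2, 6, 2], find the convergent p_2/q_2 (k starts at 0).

27/5

Using pₖ = aₖpₖ₋₁ + pₖ₋₂, qₖ = aₖqₖ₋₁ + qₖ₋₂ (with p₋₁=1, p₋₂=0, q₋₁=0, q₋₂=1):
  k=0: a=5, p=5, q=1
  k=1: a=2, p=11, q=2
  k=2: a=2, p=27, q=5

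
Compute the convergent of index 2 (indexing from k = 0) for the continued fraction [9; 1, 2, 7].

29/3

Using pₖ = aₖpₖ₋₁ + pₖ₋₂, qₖ = aₖqₖ₋₁ + qₖ₋₂ (with p₋₁=1, p₋₂=0, q₋₁=0, q₋₂=1):
  k=0: a=9, p=9, q=1
  k=1: a=1, p=10, q=1
  k=2: a=2, p=29, q=3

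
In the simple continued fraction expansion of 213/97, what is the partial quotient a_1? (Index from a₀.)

213 = 2·97 + 19   →  a_0 = 2
97 = 5·19 + 2   →  a_1 = 5

5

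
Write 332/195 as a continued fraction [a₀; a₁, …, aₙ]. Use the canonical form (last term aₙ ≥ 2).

332 = 1*195 + 137
195 = 1*137 + 58
137 = 2*58 + 21
58 = 2*21 + 16
21 = 1*16 + 5
16 = 3*5 + 1
5 = 5*1 + 0  (stop)
So 332/195 = [1; 1, 2, 2, 1, 3, 5].

[1; 1, 2, 2, 1, 3, 5]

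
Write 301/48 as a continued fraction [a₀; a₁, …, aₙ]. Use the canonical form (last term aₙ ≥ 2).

[6; 3, 1, 2, 4]

301 = 6*48 + 13
48 = 3*13 + 9
13 = 1*9 + 4
9 = 2*4 + 1
4 = 4*1 + 0  (stop)
So 301/48 = [6; 3, 1, 2, 4].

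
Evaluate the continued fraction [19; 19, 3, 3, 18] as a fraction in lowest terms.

Using pₖ = aₖpₖ₋₁ + pₖ₋₂ and qₖ = aₖqₖ₋₁ + qₖ₋₂:
  k=0: a=19, p=19, q=1
  k=1: a=19, p=362, q=19
  k=2: a=3, p=1105, q=58
  k=3: a=3, p=3677, q=193
  k=4: a=18, p=67291, q=3532

67291/3532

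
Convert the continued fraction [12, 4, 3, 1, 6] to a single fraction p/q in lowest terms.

Fold from the inside: start with 6/1.
  1 + 1/6 = 7/6
  3 + 6/7 = 27/7
  4 + 7/27 = 115/27
  12 + 27/115 = 1407/115

1407/115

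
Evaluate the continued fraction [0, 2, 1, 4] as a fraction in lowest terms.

Using pₖ = aₖpₖ₋₁ + pₖ₋₂ and qₖ = aₖqₖ₋₁ + qₖ₋₂:
  k=0: a=0, p=0, q=1
  k=1: a=2, p=1, q=2
  k=2: a=1, p=1, q=3
  k=3: a=4, p=5, q=14

5/14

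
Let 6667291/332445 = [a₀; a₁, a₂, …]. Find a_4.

6667291 = 20·332445 + 18391   →  a_0 = 20
332445 = 18·18391 + 1407   →  a_1 = 18
18391 = 13·1407 + 100   →  a_2 = 13
1407 = 14·100 + 7   →  a_3 = 14
100 = 14·7 + 2   →  a_4 = 14

14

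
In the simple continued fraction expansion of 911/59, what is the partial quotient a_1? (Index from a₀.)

911 = 15·59 + 26   →  a_0 = 15
59 = 2·26 + 7   →  a_1 = 2

2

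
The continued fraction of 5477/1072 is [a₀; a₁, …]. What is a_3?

6

5477 = 5·1072 + 117   →  a_0 = 5
1072 = 9·117 + 19   →  a_1 = 9
117 = 6·19 + 3   →  a_2 = 6
19 = 6·3 + 1   →  a_3 = 6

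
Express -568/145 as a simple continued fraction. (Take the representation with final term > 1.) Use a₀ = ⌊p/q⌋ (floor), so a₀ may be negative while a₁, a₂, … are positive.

[-4; 12, 12]

-568 = -4·145 + 12
145 = 12·12 + 1
12 = 12·1 + 0  (stop)
So -568/145 = [-4; 12, 12].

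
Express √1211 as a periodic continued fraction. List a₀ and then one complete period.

[34; 1, 3, 1, 68]

a₀ = ⌊√1211⌋ = 34.
With m₀=0, d₀=1 and mₖ₊₁ = dₖaₖ − mₖ, dₖ₊₁ = (n − mₖ₊₁²)/dₖ, aₖ₊₁ = ⌊(a₀+mₖ₊₁)/dₖ₊₁⌋:
  k=1: m=34, d=55, a=1
  k=2: m=21, d=14, a=3
  k=3: m=21, d=55, a=1
  k=4: m=34, d=1, a=68
d=1 and a=2a₀=68 at k=4, so the next step gives (m, d) = (34, 55) again — its k=1 value — and the period has length 4.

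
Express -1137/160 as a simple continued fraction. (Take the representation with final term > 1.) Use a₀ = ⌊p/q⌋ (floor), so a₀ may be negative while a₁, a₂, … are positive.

-1137 = -8×160 + 143
160 = 1×143 + 17
143 = 8×17 + 7
17 = 2×7 + 3
7 = 2×3 + 1
3 = 3×1 + 0  (stop)
So -1137/160 = [-8; 1, 8, 2, 2, 3].

[-8; 1, 8, 2, 2, 3]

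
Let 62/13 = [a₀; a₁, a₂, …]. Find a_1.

62 = 4·13 + 10   →  a_0 = 4
13 = 1·10 + 3   →  a_1 = 1

1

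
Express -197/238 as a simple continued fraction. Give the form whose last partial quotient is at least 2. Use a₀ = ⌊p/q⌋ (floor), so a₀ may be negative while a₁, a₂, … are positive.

[-1; 5, 1, 4, 8]

-197 = -1·238 + 41
238 = 5·41 + 33
41 = 1·33 + 8
33 = 4·8 + 1
8 = 8·1 + 0  (stop)
So -197/238 = [-1; 5, 1, 4, 8].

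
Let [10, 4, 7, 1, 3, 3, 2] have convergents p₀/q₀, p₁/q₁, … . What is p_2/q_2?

Using pₖ = aₖpₖ₋₁ + pₖ₋₂, qₖ = aₖqₖ₋₁ + qₖ₋₂ (with p₋₁=1, p₋₂=0, q₋₁=0, q₋₂=1):
  k=0: a=10, p=10, q=1
  k=1: a=4, p=41, q=4
  k=2: a=7, p=297, q=29

297/29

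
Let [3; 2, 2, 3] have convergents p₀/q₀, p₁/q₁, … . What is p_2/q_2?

17/5

Using pₖ = aₖpₖ₋₁ + pₖ₋₂, qₖ = aₖqₖ₋₁ + qₖ₋₂ (with p₋₁=1, p₋₂=0, q₋₁=0, q₋₂=1):
  k=0: a=3, p=3, q=1
  k=1: a=2, p=7, q=2
  k=2: a=2, p=17, q=5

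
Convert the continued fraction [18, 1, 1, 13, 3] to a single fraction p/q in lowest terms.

1537/83

Fold from the inside: start with 3/1.
  13 + 1/3 = 40/3
  1 + 3/40 = 43/40
  1 + 40/43 = 83/43
  18 + 43/83 = 1537/83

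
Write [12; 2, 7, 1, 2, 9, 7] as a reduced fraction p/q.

40588/3255

Fold from the inside: start with 7/1.
  9 + 1/7 = 64/7
  2 + 7/64 = 135/64
  1 + 64/135 = 199/135
  7 + 135/199 = 1528/199
  2 + 199/1528 = 3255/1528
  12 + 1528/3255 = 40588/3255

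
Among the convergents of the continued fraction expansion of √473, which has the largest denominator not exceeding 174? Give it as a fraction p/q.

√473 = [21; 1, 2, 1, 42, …] (period length 4).
Convergents:
  p_0/q_0 = 21/1
  p_1/q_1 = 22/1
  p_2/q_2 = 65/3
  p_3/q_3 = 87/4
  p_4/q_4 = 3719/171
  p_5/q_5 = 3806/175
q_4 = 171 ≤ 174 < 175 = q_5, so the answer is 3719/171.

3719/171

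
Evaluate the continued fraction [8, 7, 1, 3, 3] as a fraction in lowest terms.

Using pₖ = aₖpₖ₋₁ + pₖ₋₂ and qₖ = aₖqₖ₋₁ + qₖ₋₂:
  k=0: a=8, p=8, q=1
  k=1: a=7, p=57, q=7
  k=2: a=1, p=65, q=8
  k=3: a=3, p=252, q=31
  k=4: a=3, p=821, q=101

821/101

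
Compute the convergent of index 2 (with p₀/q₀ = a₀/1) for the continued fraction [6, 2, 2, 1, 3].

Using pₖ = aₖpₖ₋₁ + pₖ₋₂, qₖ = aₖqₖ₋₁ + qₖ₋₂ (with p₋₁=1, p₋₂=0, q₋₁=0, q₋₂=1):
  k=0: a=6, p=6, q=1
  k=1: a=2, p=13, q=2
  k=2: a=2, p=32, q=5

32/5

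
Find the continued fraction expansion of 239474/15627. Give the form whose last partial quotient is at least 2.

[15; 3, 12, 14, 2, 14]

239474 = 15*15627 + 5069
15627 = 3*5069 + 420
5069 = 12*420 + 29
420 = 14*29 + 14
29 = 2*14 + 1
14 = 14*1 + 0  (stop)
So 239474/15627 = [15; 3, 12, 14, 2, 14].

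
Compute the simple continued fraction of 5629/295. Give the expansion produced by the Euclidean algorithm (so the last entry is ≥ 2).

[19; 12, 3, 2, 3]

5629 = 19·295 + 24
295 = 12·24 + 7
24 = 3·7 + 3
7 = 2·3 + 1
3 = 3·1 + 0  (stop)
So 5629/295 = [19; 12, 3, 2, 3].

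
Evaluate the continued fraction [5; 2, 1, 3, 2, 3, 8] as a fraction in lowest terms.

Fold from the inside: start with 8/1.
  3 + 1/8 = 25/8
  2 + 8/25 = 58/25
  3 + 25/58 = 199/58
  1 + 58/199 = 257/199
  2 + 199/257 = 713/257
  5 + 257/713 = 3822/713

3822/713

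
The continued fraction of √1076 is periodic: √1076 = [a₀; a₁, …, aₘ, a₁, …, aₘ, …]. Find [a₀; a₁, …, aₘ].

[32; 1, 4, 16, 4, 1, 64]

a₀ = ⌊√1076⌋ = 32.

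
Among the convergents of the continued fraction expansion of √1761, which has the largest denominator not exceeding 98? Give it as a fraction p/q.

1175/28

√1761 = [41; 1, 26, 1, 82, …] (period length 4).
Convergents:
  p_0/q_0 = 41/1
  p_1/q_1 = 42/1
  p_2/q_2 = 1133/27
  p_3/q_3 = 1175/28
  p_4/q_4 = 97483/2323
q_3 = 28 ≤ 98 < 2323 = q_4, so the answer is 1175/28.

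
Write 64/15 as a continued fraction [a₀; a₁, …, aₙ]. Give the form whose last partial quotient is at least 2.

[4; 3, 1, 3]

64 = 4*15 + 4
15 = 3*4 + 3
4 = 1*3 + 1
3 = 3*1 + 0  (stop)
So 64/15 = [4; 3, 1, 3].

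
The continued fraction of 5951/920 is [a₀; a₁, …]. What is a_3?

2

5951 = 6·920 + 431   →  a_0 = 6
920 = 2·431 + 58   →  a_1 = 2
431 = 7·58 + 25   →  a_2 = 7
58 = 2·25 + 8   →  a_3 = 2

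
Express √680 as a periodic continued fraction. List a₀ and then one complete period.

a₀ = ⌊√680⌋ = 26.
With m₀=0, d₀=1 and mₖ₊₁ = dₖaₖ − mₖ, dₖ₊₁ = (n − mₖ₊₁²)/dₖ, aₖ₊₁ = ⌊(a₀+mₖ₊₁)/dₖ₊₁⌋:
  k=1: m=26, d=4, a=13
  k=2: m=26, d=1, a=52
d=1 and a=2a₀=52 at k=2, so the next step gives (m, d) = (26, 4) again — its k=1 value — and the period has length 2.

[26; 13, 52]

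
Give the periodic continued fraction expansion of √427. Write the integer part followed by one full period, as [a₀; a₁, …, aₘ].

[20; 1, 1, 1, 40]

a₀ = ⌊√427⌋ = 20.
With m₀=0, d₀=1 and mₖ₊₁ = dₖaₖ − mₖ, dₖ₊₁ = (n − mₖ₊₁²)/dₖ, aₖ₊₁ = ⌊(a₀+mₖ₊₁)/dₖ₊₁⌋:
  k=1: m=20, d=27, a=1
  k=2: m=7, d=14, a=1
  k=3: m=7, d=27, a=1
  k=4: m=20, d=1, a=40
d=1 and a=2a₀=40 at k=4, so the next step gives (m, d) = (20, 27) again — its k=1 value — and the period has length 4.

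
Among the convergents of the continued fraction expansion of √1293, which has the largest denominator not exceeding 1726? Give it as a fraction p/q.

61237/1703

√1293 = [35; 1, 22, 1, 70, …] (period length 4).
Convergents:
  p_0/q_0 = 35/1
  p_1/q_1 = 36/1
  p_2/q_2 = 827/23
  p_3/q_3 = 863/24
  p_4/q_4 = 61237/1703
  p_5/q_5 = 62100/1727
q_4 = 1703 ≤ 1726 < 1727 = q_5, so the answer is 61237/1703.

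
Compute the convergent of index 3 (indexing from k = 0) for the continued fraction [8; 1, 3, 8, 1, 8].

289/33

Using pₖ = aₖpₖ₋₁ + pₖ₋₂, qₖ = aₖqₖ₋₁ + qₖ₋₂ (with p₋₁=1, p₋₂=0, q₋₁=0, q₋₂=1):
  k=0: a=8, p=8, q=1
  k=1: a=1, p=9, q=1
  k=2: a=3, p=35, q=4
  k=3: a=8, p=289, q=33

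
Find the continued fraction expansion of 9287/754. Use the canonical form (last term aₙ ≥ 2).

9287 = 12·754 + 239
754 = 3·239 + 37
239 = 6·37 + 17
37 = 2·17 + 3
17 = 5·3 + 2
3 = 1·2 + 1
2 = 2·1 + 0  (stop)
So 9287/754 = [12; 3, 6, 2, 5, 1, 2].

[12; 3, 6, 2, 5, 1, 2]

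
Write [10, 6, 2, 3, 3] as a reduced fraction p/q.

Fold from the inside: start with 3/1.
  3 + 1/3 = 10/3
  2 + 3/10 = 23/10
  6 + 10/23 = 148/23
  10 + 23/148 = 1503/148

1503/148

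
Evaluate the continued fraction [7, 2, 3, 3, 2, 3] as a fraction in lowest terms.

1353/182

Fold from the inside: start with 3/1.
  2 + 1/3 = 7/3
  3 + 3/7 = 24/7
  3 + 7/24 = 79/24
  2 + 24/79 = 182/79
  7 + 79/182 = 1353/182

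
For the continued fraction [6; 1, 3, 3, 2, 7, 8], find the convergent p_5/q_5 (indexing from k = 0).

Using pₖ = aₖpₖ₋₁ + pₖ₋₂, qₖ = aₖqₖ₋₁ + qₖ₋₂ (with p₋₁=1, p₋₂=0, q₋₁=0, q₋₂=1):
  k=0: a=6, p=6, q=1
  k=1: a=1, p=7, q=1
  k=2: a=3, p=27, q=4
  k=3: a=3, p=88, q=13
  k=4: a=2, p=203, q=30
  k=5: a=7, p=1509, q=223

1509/223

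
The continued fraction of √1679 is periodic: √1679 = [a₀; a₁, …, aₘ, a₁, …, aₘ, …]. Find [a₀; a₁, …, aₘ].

[40; 1, 39, 1, 80]

a₀ = ⌊√1679⌋ = 40.
With m₀=0, d₀=1 and mₖ₊₁ = dₖaₖ − mₖ, dₖ₊₁ = (n − mₖ₊₁²)/dₖ, aₖ₊₁ = ⌊(a₀+mₖ₊₁)/dₖ₊₁⌋:
  k=1: m=40, d=79, a=1
  k=2: m=39, d=2, a=39
  k=3: m=39, d=79, a=1
  k=4: m=40, d=1, a=80
d=1 and a=2a₀=80 at k=4, so the next step gives (m, d) = (40, 79) again — its k=1 value — and the period has length 4.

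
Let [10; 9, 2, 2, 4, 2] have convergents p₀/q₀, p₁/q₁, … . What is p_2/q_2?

Using pₖ = aₖpₖ₋₁ + pₖ₋₂, qₖ = aₖqₖ₋₁ + qₖ₋₂ (with p₋₁=1, p₋₂=0, q₋₁=0, q₋₂=1):
  k=0: a=10, p=10, q=1
  k=1: a=9, p=91, q=9
  k=2: a=2, p=192, q=19

192/19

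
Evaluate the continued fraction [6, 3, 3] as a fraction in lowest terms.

63/10

Fold from the inside: start with 3/1.
  3 + 1/3 = 10/3
  6 + 3/10 = 63/10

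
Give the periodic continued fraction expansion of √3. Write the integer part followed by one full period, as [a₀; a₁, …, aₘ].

a₀ = ⌊√3⌋ = 1.
With m₀=0, d₀=1 and mₖ₊₁ = dₖaₖ − mₖ, dₖ₊₁ = (n − mₖ₊₁²)/dₖ, aₖ₊₁ = ⌊(a₀+mₖ₊₁)/dₖ₊₁⌋:
  k=1: m=1, d=2, a=1
  k=2: m=1, d=1, a=2
d=1 and a=2a₀=2 at k=2, so the next step gives (m, d) = (1, 2) again — its k=1 value — and the period has length 2.

[1; 1, 2]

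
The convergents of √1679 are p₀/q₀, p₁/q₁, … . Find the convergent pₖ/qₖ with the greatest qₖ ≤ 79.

√1679 = [40; 1, 39, 1, 80, …] (period length 4).
Convergents:
  p_0/q_0 = 40/1
  p_1/q_1 = 41/1
  p_2/q_2 = 1639/40
  p_3/q_3 = 1680/41
  p_4/q_4 = 136039/3320
q_3 = 41 ≤ 79 < 3320 = q_4, so the answer is 1680/41.

1680/41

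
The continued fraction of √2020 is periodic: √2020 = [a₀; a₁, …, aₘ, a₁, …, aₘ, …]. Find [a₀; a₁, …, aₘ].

[44; 1, 16, 1, 88]

a₀ = ⌊√2020⌋ = 44.
With m₀=0, d₀=1 and mₖ₊₁ = dₖaₖ − mₖ, dₖ₊₁ = (n − mₖ₊₁²)/dₖ, aₖ₊₁ = ⌊(a₀+mₖ₊₁)/dₖ₊₁⌋:
  k=1: m=44, d=84, a=1
  k=2: m=40, d=5, a=16
  k=3: m=40, d=84, a=1
  k=4: m=44, d=1, a=88
d=1 and a=2a₀=88 at k=4, so the next step gives (m, d) = (44, 84) again — its k=1 value — and the period has length 4.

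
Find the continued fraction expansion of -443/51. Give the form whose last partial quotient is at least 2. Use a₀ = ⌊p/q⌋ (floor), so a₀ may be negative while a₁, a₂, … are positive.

-443 = -9*51 + 16
51 = 3*16 + 3
16 = 5*3 + 1
3 = 3*1 + 0  (stop)
So -443/51 = [-9; 3, 5, 3].

[-9; 3, 5, 3]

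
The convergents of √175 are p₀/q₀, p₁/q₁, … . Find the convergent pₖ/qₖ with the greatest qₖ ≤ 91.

463/35

√175 = [13; 4, 2, 1, 2, 4, 26, …] (period length 6).
Convergents:
  p_0/q_0 = 13/1
  p_1/q_1 = 53/4
  p_2/q_2 = 119/9
  p_3/q_3 = 172/13
  p_4/q_4 = 463/35
  p_5/q_5 = 2024/153
q_4 = 35 ≤ 91 < 153 = q_5, so the answer is 463/35.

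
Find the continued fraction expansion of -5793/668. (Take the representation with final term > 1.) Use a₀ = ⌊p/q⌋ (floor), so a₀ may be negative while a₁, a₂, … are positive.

[-9; 3, 19, 1, 10]

-5793 = -9·668 + 219
668 = 3·219 + 11
219 = 19·11 + 10
11 = 1·10 + 1
10 = 10·1 + 0  (stop)
So -5793/668 = [-9; 3, 19, 1, 10].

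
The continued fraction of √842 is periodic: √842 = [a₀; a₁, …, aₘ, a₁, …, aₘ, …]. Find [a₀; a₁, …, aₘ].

a₀ = ⌊√842⌋ = 29.

[29; 58]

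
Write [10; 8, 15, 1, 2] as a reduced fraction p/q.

Fold from the inside: start with 2/1.
  1 + 1/2 = 3/2
  15 + 2/3 = 47/3
  8 + 3/47 = 379/47
  10 + 47/379 = 3837/379

3837/379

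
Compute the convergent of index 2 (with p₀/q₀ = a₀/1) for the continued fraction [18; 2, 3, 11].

Using pₖ = aₖpₖ₋₁ + pₖ₋₂, qₖ = aₖqₖ₋₁ + qₖ₋₂ (with p₋₁=1, p₋₂=0, q₋₁=0, q₋₂=1):
  k=0: a=18, p=18, q=1
  k=1: a=2, p=37, q=2
  k=2: a=3, p=129, q=7

129/7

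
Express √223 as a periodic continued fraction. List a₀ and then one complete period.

[14; 1, 13, 1, 28]

a₀ = ⌊√223⌋ = 14.
With m₀=0, d₀=1 and mₖ₊₁ = dₖaₖ − mₖ, dₖ₊₁ = (n − mₖ₊₁²)/dₖ, aₖ₊₁ = ⌊(a₀+mₖ₊₁)/dₖ₊₁⌋:
  k=1: m=14, d=27, a=1
  k=2: m=13, d=2, a=13
  k=3: m=13, d=27, a=1
  k=4: m=14, d=1, a=28
d=1 and a=2a₀=28 at k=4, so the next step gives (m, d) = (14, 27) again — its k=1 value — and the period has length 4.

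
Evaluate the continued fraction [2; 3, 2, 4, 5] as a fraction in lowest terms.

371/162

Using pₖ = aₖpₖ₋₁ + pₖ₋₂ and qₖ = aₖqₖ₋₁ + qₖ₋₂:
  k=0: a=2, p=2, q=1
  k=1: a=3, p=7, q=3
  k=2: a=2, p=16, q=7
  k=3: a=4, p=71, q=31
  k=4: a=5, p=371, q=162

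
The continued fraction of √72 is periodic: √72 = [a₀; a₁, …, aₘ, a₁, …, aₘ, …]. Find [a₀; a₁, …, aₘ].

[8; 2, 16]

a₀ = ⌊√72⌋ = 8.
With m₀=0, d₀=1 and mₖ₊₁ = dₖaₖ − mₖ, dₖ₊₁ = (n − mₖ₊₁²)/dₖ, aₖ₊₁ = ⌊(a₀+mₖ₊₁)/dₖ₊₁⌋:
  k=1: m=8, d=8, a=2
  k=2: m=8, d=1, a=16
d=1 and a=2a₀=16 at k=2, so the next step gives (m, d) = (8, 8) again — its k=1 value — and the period has length 2.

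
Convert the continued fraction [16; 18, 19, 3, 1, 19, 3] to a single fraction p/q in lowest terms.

1344816/83761

Using pₖ = aₖpₖ₋₁ + pₖ₋₂ and qₖ = aₖqₖ₋₁ + qₖ₋₂:
  k=0: a=16, p=16, q=1
  k=1: a=18, p=289, q=18
  k=2: a=19, p=5507, q=343
  k=3: a=3, p=16810, q=1047
  k=4: a=1, p=22317, q=1390
  k=5: a=19, p=440833, q=27457
  k=6: a=3, p=1344816, q=83761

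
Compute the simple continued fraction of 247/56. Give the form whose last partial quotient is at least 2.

[4; 2, 2, 3, 3]

247 = 4*56 + 23
56 = 2*23 + 10
23 = 2*10 + 3
10 = 3*3 + 1
3 = 3*1 + 0  (stop)
So 247/56 = [4; 2, 2, 3, 3].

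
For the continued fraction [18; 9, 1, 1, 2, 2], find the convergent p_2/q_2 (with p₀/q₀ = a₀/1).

Using pₖ = aₖpₖ₋₁ + pₖ₋₂, qₖ = aₖqₖ₋₁ + qₖ₋₂ (with p₋₁=1, p₋₂=0, q₋₁=0, q₋₂=1):
  k=0: a=18, p=18, q=1
  k=1: a=9, p=163, q=9
  k=2: a=1, p=181, q=10

181/10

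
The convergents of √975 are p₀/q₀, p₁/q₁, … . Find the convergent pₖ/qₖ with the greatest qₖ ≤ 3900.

√975 = [31; 4, 2, 4, 62, …] (period length 4).
Convergents:
  p_0/q_0 = 31/1
  p_1/q_1 = 125/4
  p_2/q_2 = 281/9
  p_3/q_3 = 1249/40
  p_4/q_4 = 77719/2489
  p_5/q_5 = 312125/9996
q_4 = 2489 ≤ 3900 < 9996 = q_5, so the answer is 77719/2489.

77719/2489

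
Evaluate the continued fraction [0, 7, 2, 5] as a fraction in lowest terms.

11/82

Using pₖ = aₖpₖ₋₁ + pₖ₋₂ and qₖ = aₖqₖ₋₁ + qₖ₋₂:
  k=0: a=0, p=0, q=1
  k=1: a=7, p=1, q=7
  k=2: a=2, p=2, q=15
  k=3: a=5, p=11, q=82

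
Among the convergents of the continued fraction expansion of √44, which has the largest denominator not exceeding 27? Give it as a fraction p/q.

√44 = [6; 1, 1, 1, 2, 1, 1, 1, 12, …] (period length 8).
Convergents:
  p_0/q_0 = 6/1
  p_1/q_1 = 7/1
  p_2/q_2 = 13/2
  p_3/q_3 = 20/3
  p_4/q_4 = 53/8
  p_5/q_5 = 73/11
  p_6/q_6 = 126/19
  p_7/q_7 = 199/30
q_6 = 19 ≤ 27 < 30 = q_7, so the answer is 126/19.

126/19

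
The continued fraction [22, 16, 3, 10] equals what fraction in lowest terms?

Fold from the inside: start with 10/1.
  3 + 1/10 = 31/10
  16 + 10/31 = 506/31
  22 + 31/506 = 11163/506

11163/506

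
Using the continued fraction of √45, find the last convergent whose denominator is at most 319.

2046/305

√45 = [6; 1, 2, 2, 2, 1, 12, …] (period length 6).
Convergents:
  p_0/q_0 = 6/1
  p_1/q_1 = 7/1
  p_2/q_2 = 20/3
  p_3/q_3 = 47/7
  p_4/q_4 = 114/17
  p_5/q_5 = 161/24
  p_6/q_6 = 2046/305
  p_7/q_7 = 2207/329
q_6 = 305 ≤ 319 < 329 = q_7, so the answer is 2046/305.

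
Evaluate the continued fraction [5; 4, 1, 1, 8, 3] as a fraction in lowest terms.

1253/240

Fold from the inside: start with 3/1.
  8 + 1/3 = 25/3
  1 + 3/25 = 28/25
  1 + 25/28 = 53/28
  4 + 28/53 = 240/53
  5 + 53/240 = 1253/240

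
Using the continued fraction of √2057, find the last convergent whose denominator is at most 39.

√2057 = [45; 2, 1, 4, 1, 2, 90, …] (period length 6).
Convergents:
  p_0/q_0 = 45/1
  p_1/q_1 = 91/2
  p_2/q_2 = 136/3
  p_3/q_3 = 635/14
  p_4/q_4 = 771/17
  p_5/q_5 = 2177/48
q_4 = 17 ≤ 39 < 48 = q_5, so the answer is 771/17.

771/17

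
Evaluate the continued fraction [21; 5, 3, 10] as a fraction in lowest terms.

Using pₖ = aₖpₖ₋₁ + pₖ₋₂ and qₖ = aₖqₖ₋₁ + qₖ₋₂:
  k=0: a=21, p=21, q=1
  k=1: a=5, p=106, q=5
  k=2: a=3, p=339, q=16
  k=3: a=10, p=3496, q=165

3496/165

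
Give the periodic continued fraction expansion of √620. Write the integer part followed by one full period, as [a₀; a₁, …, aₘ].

a₀ = ⌊√620⌋ = 24.
With m₀=0, d₀=1 and mₖ₊₁ = dₖaₖ − mₖ, dₖ₊₁ = (n − mₖ₊₁²)/dₖ, aₖ₊₁ = ⌊(a₀+mₖ₊₁)/dₖ₊₁⌋:
  k=1: m=24, d=44, a=1
  k=2: m=20, d=5, a=8
  k=3: m=20, d=44, a=1
  k=4: m=24, d=1, a=48
d=1 and a=2a₀=48 at k=4, so the next step gives (m, d) = (24, 44) again — its k=1 value — and the period has length 4.

[24; 1, 8, 1, 48]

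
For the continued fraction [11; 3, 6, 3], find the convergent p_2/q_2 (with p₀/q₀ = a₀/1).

215/19

Using pₖ = aₖpₖ₋₁ + pₖ₋₂, qₖ = aₖqₖ₋₁ + qₖ₋₂ (with p₋₁=1, p₋₂=0, q₋₁=0, q₋₂=1):
  k=0: a=11, p=11, q=1
  k=1: a=3, p=34, q=3
  k=2: a=6, p=215, q=19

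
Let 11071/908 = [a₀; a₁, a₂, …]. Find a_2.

5

11071 = 12·908 + 175   →  a_0 = 12
908 = 5·175 + 33   →  a_1 = 5
175 = 5·33 + 10   →  a_2 = 5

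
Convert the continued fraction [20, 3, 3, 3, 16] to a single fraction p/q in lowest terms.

10923/538

Fold from the inside: start with 16/1.
  3 + 1/16 = 49/16
  3 + 16/49 = 163/49
  3 + 49/163 = 538/163
  20 + 163/538 = 10923/538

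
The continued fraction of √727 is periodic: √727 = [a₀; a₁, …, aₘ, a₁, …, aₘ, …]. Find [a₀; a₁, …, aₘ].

a₀ = ⌊√727⌋ = 26.
With m₀=0, d₀=1 and mₖ₊₁ = dₖaₖ − mₖ, dₖ₊₁ = (n − mₖ₊₁²)/dₖ, aₖ₊₁ = ⌊(a₀+mₖ₊₁)/dₖ₊₁⌋:
  k=1: m=26, d=51, a=1
  k=2: m=25, d=2, a=25
  k=3: m=25, d=51, a=1
  k=4: m=26, d=1, a=52
d=1 and a=2a₀=52 at k=4, so the next step gives (m, d) = (26, 51) again — its k=1 value — and the period has length 4.

[26; 1, 25, 1, 52]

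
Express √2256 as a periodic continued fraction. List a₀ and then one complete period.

[47; 2, 94]

a₀ = ⌊√2256⌋ = 47.
With m₀=0, d₀=1 and mₖ₊₁ = dₖaₖ − mₖ, dₖ₊₁ = (n − mₖ₊₁²)/dₖ, aₖ₊₁ = ⌊(a₀+mₖ₊₁)/dₖ₊₁⌋:
  k=1: m=47, d=47, a=2
  k=2: m=47, d=1, a=94
d=1 and a=2a₀=94 at k=2, so the next step gives (m, d) = (47, 47) again — its k=1 value — and the period has length 2.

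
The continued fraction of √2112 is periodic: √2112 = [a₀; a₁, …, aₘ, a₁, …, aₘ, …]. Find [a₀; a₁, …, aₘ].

[45; 1, 21, 1, 90]

a₀ = ⌊√2112⌋ = 45.
With m₀=0, d₀=1 and mₖ₊₁ = dₖaₖ − mₖ, dₖ₊₁ = (n − mₖ₊₁²)/dₖ, aₖ₊₁ = ⌊(a₀+mₖ₊₁)/dₖ₊₁⌋:
  k=1: m=45, d=87, a=1
  k=2: m=42, d=4, a=21
  k=3: m=42, d=87, a=1
  k=4: m=45, d=1, a=90
d=1 and a=2a₀=90 at k=4, so the next step gives (m, d) = (45, 87) again — its k=1 value — and the period has length 4.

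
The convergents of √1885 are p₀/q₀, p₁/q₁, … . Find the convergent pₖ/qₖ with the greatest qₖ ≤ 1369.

√1885 = [43; 2, 2, 2, 86, …] (period length 4).
Convergents:
  p_0/q_0 = 43/1
  p_1/q_1 = 87/2
  p_2/q_2 = 217/5
  p_3/q_3 = 521/12
  p_4/q_4 = 45023/1037
  p_5/q_5 = 90567/2086
q_4 = 1037 ≤ 1369 < 2086 = q_5, so the answer is 45023/1037.

45023/1037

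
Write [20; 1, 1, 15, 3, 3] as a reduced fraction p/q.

Fold from the inside: start with 3/1.
  3 + 1/3 = 10/3
  15 + 3/10 = 153/10
  1 + 10/153 = 163/153
  1 + 153/163 = 316/163
  20 + 163/316 = 6483/316

6483/316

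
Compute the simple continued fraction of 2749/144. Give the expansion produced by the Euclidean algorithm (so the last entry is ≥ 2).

2749 = 19*144 + 13
144 = 11*13 + 1
13 = 13*1 + 0  (stop)
So 2749/144 = [19; 11, 13].

[19; 11, 13]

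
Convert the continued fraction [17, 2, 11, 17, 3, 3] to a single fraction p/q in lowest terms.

Using pₖ = aₖpₖ₋₁ + pₖ₋₂ and qₖ = aₖqₖ₋₁ + qₖ₋₂:
  k=0: a=17, p=17, q=1
  k=1: a=2, p=35, q=2
  k=2: a=11, p=402, q=23
  k=3: a=17, p=6869, q=393
  k=4: a=3, p=21009, q=1202
  k=5: a=3, p=69896, q=3999

69896/3999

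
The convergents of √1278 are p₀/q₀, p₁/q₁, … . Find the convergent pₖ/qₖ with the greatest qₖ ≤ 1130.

30637/857

√1278 = [35; 1, 2, 1, 70, …] (period length 4).
Convergents:
  p_0/q_0 = 35/1
  p_1/q_1 = 36/1
  p_2/q_2 = 107/3
  p_3/q_3 = 143/4
  p_4/q_4 = 10117/283
  p_5/q_5 = 10260/287
  p_6/q_6 = 30637/857
  p_7/q_7 = 40897/1144
q_6 = 857 ≤ 1130 < 1144 = q_7, so the answer is 30637/857.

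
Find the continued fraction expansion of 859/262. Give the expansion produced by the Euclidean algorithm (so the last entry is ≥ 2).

859 = 3×262 + 73
262 = 3×73 + 43
73 = 1×43 + 30
43 = 1×30 + 13
30 = 2×13 + 4
13 = 3×4 + 1
4 = 4×1 + 0  (stop)
So 859/262 = [3; 3, 1, 1, 2, 3, 4].

[3; 3, 1, 1, 2, 3, 4]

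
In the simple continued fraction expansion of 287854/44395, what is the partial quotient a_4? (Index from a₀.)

287854 = 6·44395 + 21484   →  a_0 = 6
44395 = 2·21484 + 1427   →  a_1 = 2
21484 = 15·1427 + 79   →  a_2 = 15
1427 = 18·79 + 5   →  a_3 = 18
79 = 15·5 + 4   →  a_4 = 15

15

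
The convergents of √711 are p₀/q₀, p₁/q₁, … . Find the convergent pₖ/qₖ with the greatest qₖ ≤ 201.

√711 = [26; 1, 1, 1, 52, …] (period length 4).
Convergents:
  p_0/q_0 = 26/1
  p_1/q_1 = 27/1
  p_2/q_2 = 53/2
  p_3/q_3 = 80/3
  p_4/q_4 = 4213/158
  p_5/q_5 = 4293/161
  p_6/q_6 = 8506/319
q_5 = 161 ≤ 201 < 319 = q_6, so the answer is 4293/161.

4293/161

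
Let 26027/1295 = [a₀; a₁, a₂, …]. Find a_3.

12

26027 = 20·1295 + 127   →  a_0 = 20
1295 = 10·127 + 25   →  a_1 = 10
127 = 5·25 + 2   →  a_2 = 5
25 = 12·2 + 1   →  a_3 = 12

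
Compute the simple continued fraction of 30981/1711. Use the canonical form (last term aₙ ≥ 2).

[18; 9, 2, 1, 6, 9]

30981 = 18·1711 + 183
1711 = 9·183 + 64
183 = 2·64 + 55
64 = 1·55 + 9
55 = 6·9 + 1
9 = 9·1 + 0  (stop)
So 30981/1711 = [18; 9, 2, 1, 6, 9].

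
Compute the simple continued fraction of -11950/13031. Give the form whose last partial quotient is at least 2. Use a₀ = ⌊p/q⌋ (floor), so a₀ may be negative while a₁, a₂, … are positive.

[-1; 12, 18, 3, 9, 2]

-11950 = -1·13031 + 1081
13031 = 12·1081 + 59
1081 = 18·59 + 19
59 = 3·19 + 2
19 = 9·2 + 1
2 = 2·1 + 0  (stop)
So -11950/13031 = [-1; 12, 18, 3, 9, 2].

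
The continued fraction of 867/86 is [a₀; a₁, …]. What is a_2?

3

867 = 10·86 + 7   →  a_0 = 10
86 = 12·7 + 2   →  a_1 = 12
7 = 3·2 + 1   →  a_2 = 3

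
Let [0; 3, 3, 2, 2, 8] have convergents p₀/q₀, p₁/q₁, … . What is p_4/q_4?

17/56

Using pₖ = aₖpₖ₋₁ + pₖ₋₂, qₖ = aₖqₖ₋₁ + qₖ₋₂ (with p₋₁=1, p₋₂=0, q₋₁=0, q₋₂=1):
  k=0: a=0, p=0, q=1
  k=1: a=3, p=1, q=3
  k=2: a=3, p=3, q=10
  k=3: a=2, p=7, q=23
  k=4: a=2, p=17, q=56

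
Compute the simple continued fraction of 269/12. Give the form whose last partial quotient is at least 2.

[22; 2, 2, 2]

269 = 22*12 + 5
12 = 2*5 + 2
5 = 2*2 + 1
2 = 2*1 + 0  (stop)
So 269/12 = [22; 2, 2, 2].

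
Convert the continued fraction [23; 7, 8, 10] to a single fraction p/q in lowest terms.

Using pₖ = aₖpₖ₋₁ + pₖ₋₂ and qₖ = aₖqₖ₋₁ + qₖ₋₂:
  k=0: a=23, p=23, q=1
  k=1: a=7, p=162, q=7
  k=2: a=8, p=1319, q=57
  k=3: a=10, p=13352, q=577

13352/577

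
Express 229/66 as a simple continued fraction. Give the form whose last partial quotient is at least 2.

[3; 2, 7, 1, 3]

229 = 3×66 + 31
66 = 2×31 + 4
31 = 7×4 + 3
4 = 1×3 + 1
3 = 3×1 + 0  (stop)
So 229/66 = [3; 2, 7, 1, 3].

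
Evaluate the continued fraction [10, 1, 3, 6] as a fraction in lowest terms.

269/25

Fold from the inside: start with 6/1.
  3 + 1/6 = 19/6
  1 + 6/19 = 25/19
  10 + 19/25 = 269/25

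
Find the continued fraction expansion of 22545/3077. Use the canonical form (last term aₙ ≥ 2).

22545 = 7×3077 + 1006
3077 = 3×1006 + 59
1006 = 17×59 + 3
59 = 19×3 + 2
3 = 1×2 + 1
2 = 2×1 + 0  (stop)
So 22545/3077 = [7; 3, 17, 19, 1, 2].

[7; 3, 17, 19, 1, 2]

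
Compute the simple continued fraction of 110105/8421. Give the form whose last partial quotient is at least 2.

110105 = 13·8421 + 632
8421 = 13·632 + 205
632 = 3·205 + 17
205 = 12·17 + 1
17 = 17·1 + 0  (stop)
So 110105/8421 = [13; 13, 3, 12, 17].

[13; 13, 3, 12, 17]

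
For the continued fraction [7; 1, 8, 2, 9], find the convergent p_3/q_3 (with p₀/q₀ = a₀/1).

150/19

Using pₖ = aₖpₖ₋₁ + pₖ₋₂, qₖ = aₖqₖ₋₁ + qₖ₋₂ (with p₋₁=1, p₋₂=0, q₋₁=0, q₋₂=1):
  k=0: a=7, p=7, q=1
  k=1: a=1, p=8, q=1
  k=2: a=8, p=71, q=9
  k=3: a=2, p=150, q=19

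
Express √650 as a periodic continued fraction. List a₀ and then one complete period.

[25; 2, 50]

a₀ = ⌊√650⌋ = 25.
With m₀=0, d₀=1 and mₖ₊₁ = dₖaₖ − mₖ, dₖ₊₁ = (n − mₖ₊₁²)/dₖ, aₖ₊₁ = ⌊(a₀+mₖ₊₁)/dₖ₊₁⌋:
  k=1: m=25, d=25, a=2
  k=2: m=25, d=1, a=50
d=1 and a=2a₀=50 at k=2, so the next step gives (m, d) = (25, 25) again — its k=1 value — and the period has length 2.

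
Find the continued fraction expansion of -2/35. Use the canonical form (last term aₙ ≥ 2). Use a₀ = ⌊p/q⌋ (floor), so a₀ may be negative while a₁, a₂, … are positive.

[-1; 1, 16, 2]

-2 = -1·35 + 33
35 = 1·33 + 2
33 = 16·2 + 1
2 = 2·1 + 0  (stop)
So -2/35 = [-1; 1, 16, 2].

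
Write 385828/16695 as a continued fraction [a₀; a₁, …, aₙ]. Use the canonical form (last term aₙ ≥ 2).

385828 = 23×16695 + 1843
16695 = 9×1843 + 108
1843 = 17×108 + 7
108 = 15×7 + 3
7 = 2×3 + 1
3 = 3×1 + 0  (stop)
So 385828/16695 = [23; 9, 17, 15, 2, 3].

[23; 9, 17, 15, 2, 3]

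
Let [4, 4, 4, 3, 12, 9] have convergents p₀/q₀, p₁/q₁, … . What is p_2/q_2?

72/17

Using pₖ = aₖpₖ₋₁ + pₖ₋₂, qₖ = aₖqₖ₋₁ + qₖ₋₂ (with p₋₁=1, p₋₂=0, q₋₁=0, q₋₂=1):
  k=0: a=4, p=4, q=1
  k=1: a=4, p=17, q=4
  k=2: a=4, p=72, q=17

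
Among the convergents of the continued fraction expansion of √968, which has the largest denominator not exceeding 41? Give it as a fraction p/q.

√968 = [31; 8, 1, 6, 1, 8, 62, …] (period length 6).
Convergents:
  p_0/q_0 = 31/1
  p_1/q_1 = 249/8
  p_2/q_2 = 280/9
  p_3/q_3 = 1929/62
q_2 = 9 ≤ 41 < 62 = q_3, so the answer is 280/9.

280/9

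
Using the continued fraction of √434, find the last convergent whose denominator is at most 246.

√434 = [20; 1, 4, 1, 40, …] (period length 4).
Convergents:
  p_0/q_0 = 20/1
  p_1/q_1 = 21/1
  p_2/q_2 = 104/5
  p_3/q_3 = 125/6
  p_4/q_4 = 5104/245
  p_5/q_5 = 5229/251
q_4 = 245 ≤ 246 < 251 = q_5, so the answer is 5104/245.

5104/245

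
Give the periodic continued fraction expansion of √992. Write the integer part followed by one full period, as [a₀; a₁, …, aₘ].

[31; 2, 62]

a₀ = ⌊√992⌋ = 31.
With m₀=0, d₀=1 and mₖ₊₁ = dₖaₖ − mₖ, dₖ₊₁ = (n − mₖ₊₁²)/dₖ, aₖ₊₁ = ⌊(a₀+mₖ₊₁)/dₖ₊₁⌋:
  k=1: m=31, d=31, a=2
  k=2: m=31, d=1, a=62
d=1 and a=2a₀=62 at k=2, so the next step gives (m, d) = (31, 31) again — its k=1 value — and the period has length 2.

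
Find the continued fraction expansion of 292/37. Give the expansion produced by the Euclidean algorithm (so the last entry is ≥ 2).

292 = 7*37 + 33
37 = 1*33 + 4
33 = 8*4 + 1
4 = 4*1 + 0  (stop)
So 292/37 = [7; 1, 8, 4].

[7; 1, 8, 4]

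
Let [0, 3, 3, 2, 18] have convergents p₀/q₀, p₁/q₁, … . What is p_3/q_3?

Using pₖ = aₖpₖ₋₁ + pₖ₋₂, qₖ = aₖqₖ₋₁ + qₖ₋₂ (with p₋₁=1, p₋₂=0, q₋₁=0, q₋₂=1):
  k=0: a=0, p=0, q=1
  k=1: a=3, p=1, q=3
  k=2: a=3, p=3, q=10
  k=3: a=2, p=7, q=23

7/23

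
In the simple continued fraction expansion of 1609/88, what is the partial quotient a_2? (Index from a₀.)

1

1609 = 18·88 + 25   →  a_0 = 18
88 = 3·25 + 13   →  a_1 = 3
25 = 1·13 + 12   →  a_2 = 1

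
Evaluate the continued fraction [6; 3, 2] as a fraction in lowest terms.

44/7

Fold from the inside: start with 2/1.
  3 + 1/2 = 7/2
  6 + 2/7 = 44/7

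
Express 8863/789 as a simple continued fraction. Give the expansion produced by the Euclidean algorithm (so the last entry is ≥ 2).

[11; 4, 3, 2, 8, 3]

8863 = 11*789 + 184
789 = 4*184 + 53
184 = 3*53 + 25
53 = 2*25 + 3
25 = 8*3 + 1
3 = 3*1 + 0  (stop)
So 8863/789 = [11; 4, 3, 2, 8, 3].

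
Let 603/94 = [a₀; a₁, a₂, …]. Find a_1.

603 = 6·94 + 39   →  a_0 = 6
94 = 2·39 + 16   →  a_1 = 2

2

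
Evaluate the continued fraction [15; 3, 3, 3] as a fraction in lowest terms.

Fold from the inside: start with 3/1.
  3 + 1/3 = 10/3
  3 + 3/10 = 33/10
  15 + 10/33 = 505/33

505/33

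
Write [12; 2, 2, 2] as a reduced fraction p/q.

Using pₖ = aₖpₖ₋₁ + pₖ₋₂ and qₖ = aₖqₖ₋₁ + qₖ₋₂:
  k=0: a=12, p=12, q=1
  k=1: a=2, p=25, q=2
  k=2: a=2, p=62, q=5
  k=3: a=2, p=149, q=12

149/12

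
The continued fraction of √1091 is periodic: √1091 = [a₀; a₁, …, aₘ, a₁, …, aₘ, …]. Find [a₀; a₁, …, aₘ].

[33; 33, 66]

a₀ = ⌊√1091⌋ = 33.
With m₀=0, d₀=1 and mₖ₊₁ = dₖaₖ − mₖ, dₖ₊₁ = (n − mₖ₊₁²)/dₖ, aₖ₊₁ = ⌊(a₀+mₖ₊₁)/dₖ₊₁⌋:
  k=1: m=33, d=2, a=33
  k=2: m=33, d=1, a=66
d=1 and a=2a₀=66 at k=2, so the next step gives (m, d) = (33, 2) again — its k=1 value — and the period has length 2.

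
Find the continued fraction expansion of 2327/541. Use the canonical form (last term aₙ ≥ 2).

2327 = 4×541 + 163
541 = 3×163 + 52
163 = 3×52 + 7
52 = 7×7 + 3
7 = 2×3 + 1
3 = 3×1 + 0  (stop)
So 2327/541 = [4; 3, 3, 7, 2, 3].

[4; 3, 3, 7, 2, 3]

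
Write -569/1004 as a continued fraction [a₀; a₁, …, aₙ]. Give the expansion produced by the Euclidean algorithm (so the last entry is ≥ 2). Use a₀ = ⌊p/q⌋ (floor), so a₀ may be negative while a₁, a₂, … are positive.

[-1; 2, 3, 4, 16, 2]

-569 = -1*1004 + 435
1004 = 2*435 + 134
435 = 3*134 + 33
134 = 4*33 + 2
33 = 16*2 + 1
2 = 2*1 + 0  (stop)
So -569/1004 = [-1; 2, 3, 4, 16, 2].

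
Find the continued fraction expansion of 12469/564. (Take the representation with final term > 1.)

[22; 9, 4, 15]

12469 = 22*564 + 61
564 = 9*61 + 15
61 = 4*15 + 1
15 = 15*1 + 0  (stop)
So 12469/564 = [22; 9, 4, 15].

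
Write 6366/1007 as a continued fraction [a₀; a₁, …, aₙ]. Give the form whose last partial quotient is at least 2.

6366 = 6·1007 + 324
1007 = 3·324 + 35
324 = 9·35 + 9
35 = 3·9 + 8
9 = 1·8 + 1
8 = 8·1 + 0  (stop)
So 6366/1007 = [6; 3, 9, 3, 1, 8].

[6; 3, 9, 3, 1, 8]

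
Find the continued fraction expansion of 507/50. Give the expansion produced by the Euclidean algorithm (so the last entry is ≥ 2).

[10; 7, 7]

507 = 10·50 + 7
50 = 7·7 + 1
7 = 7·1 + 0  (stop)
So 507/50 = [10; 7, 7].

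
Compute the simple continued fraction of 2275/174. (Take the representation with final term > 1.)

2275 = 13·174 + 13
174 = 13·13 + 5
13 = 2·5 + 3
5 = 1·3 + 2
3 = 1·2 + 1
2 = 2·1 + 0  (stop)
So 2275/174 = [13; 13, 2, 1, 1, 2].

[13; 13, 2, 1, 1, 2]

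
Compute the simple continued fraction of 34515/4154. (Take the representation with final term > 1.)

[8; 3, 4, 4, 1, 5, 3, 3]

34515 = 8*4154 + 1283
4154 = 3*1283 + 305
1283 = 4*305 + 63
305 = 4*63 + 53
63 = 1*53 + 10
53 = 5*10 + 3
10 = 3*3 + 1
3 = 3*1 + 0  (stop)
So 34515/4154 = [8; 3, 4, 4, 1, 5, 3, 3].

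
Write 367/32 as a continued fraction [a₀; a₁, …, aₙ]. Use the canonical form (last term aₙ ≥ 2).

367 = 11×32 + 15
32 = 2×15 + 2
15 = 7×2 + 1
2 = 2×1 + 0  (stop)
So 367/32 = [11; 2, 7, 2].

[11; 2, 7, 2]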